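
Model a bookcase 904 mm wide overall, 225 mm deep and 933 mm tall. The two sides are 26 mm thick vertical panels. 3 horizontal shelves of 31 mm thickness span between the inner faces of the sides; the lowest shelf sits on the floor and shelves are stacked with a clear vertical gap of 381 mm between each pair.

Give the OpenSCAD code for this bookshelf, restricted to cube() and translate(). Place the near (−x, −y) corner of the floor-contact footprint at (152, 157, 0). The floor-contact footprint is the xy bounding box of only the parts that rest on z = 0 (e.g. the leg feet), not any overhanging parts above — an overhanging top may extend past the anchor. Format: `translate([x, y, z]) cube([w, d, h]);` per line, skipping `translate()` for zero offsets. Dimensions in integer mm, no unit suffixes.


translate([152, 157, 0]) cube([26, 225, 933]);
translate([1030, 157, 0]) cube([26, 225, 933]);
translate([178, 157, 0]) cube([852, 225, 31]);
translate([178, 157, 412]) cube([852, 225, 31]);
translate([178, 157, 824]) cube([852, 225, 31]);


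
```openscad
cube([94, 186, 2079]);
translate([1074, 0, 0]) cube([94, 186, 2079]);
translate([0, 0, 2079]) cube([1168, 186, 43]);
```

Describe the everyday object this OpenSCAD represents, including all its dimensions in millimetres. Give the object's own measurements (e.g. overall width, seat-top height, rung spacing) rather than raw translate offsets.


A door frame. The clear opening is 980 mm wide and 2079 mm high. Two 94 mm wide jambs, 186 mm deep, stand either side of the opening from the floor to the top of the opening. A 43 mm thick head sits across the top of both jambs, spanning the full outside width of the frame.


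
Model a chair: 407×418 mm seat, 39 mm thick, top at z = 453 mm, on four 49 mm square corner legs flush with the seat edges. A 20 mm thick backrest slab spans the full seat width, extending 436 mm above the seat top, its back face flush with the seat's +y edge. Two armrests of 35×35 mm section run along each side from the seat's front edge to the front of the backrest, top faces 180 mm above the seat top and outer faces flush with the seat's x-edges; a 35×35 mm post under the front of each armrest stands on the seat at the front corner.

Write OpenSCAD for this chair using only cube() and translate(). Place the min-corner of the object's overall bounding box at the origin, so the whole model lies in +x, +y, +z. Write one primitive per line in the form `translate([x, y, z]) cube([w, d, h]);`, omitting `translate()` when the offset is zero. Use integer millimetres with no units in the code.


// leg_h = 453 - 39 = 414
// arm post h = 180 - 35 = 145
translate([0, 0, 414]) cube([407, 418, 39]);
cube([49, 49, 414]);
translate([358, 0, 0]) cube([49, 49, 414]);
translate([0, 369, 0]) cube([49, 49, 414]);
translate([358, 369, 0]) cube([49, 49, 414]);
translate([0, 398, 453]) cube([407, 20, 436]);
translate([0, 0, 598]) cube([35, 398, 35]);
translate([372, 0, 598]) cube([35, 398, 35]);
translate([0, 0, 453]) cube([35, 35, 145]);
translate([372, 0, 453]) cube([35, 35, 145]);


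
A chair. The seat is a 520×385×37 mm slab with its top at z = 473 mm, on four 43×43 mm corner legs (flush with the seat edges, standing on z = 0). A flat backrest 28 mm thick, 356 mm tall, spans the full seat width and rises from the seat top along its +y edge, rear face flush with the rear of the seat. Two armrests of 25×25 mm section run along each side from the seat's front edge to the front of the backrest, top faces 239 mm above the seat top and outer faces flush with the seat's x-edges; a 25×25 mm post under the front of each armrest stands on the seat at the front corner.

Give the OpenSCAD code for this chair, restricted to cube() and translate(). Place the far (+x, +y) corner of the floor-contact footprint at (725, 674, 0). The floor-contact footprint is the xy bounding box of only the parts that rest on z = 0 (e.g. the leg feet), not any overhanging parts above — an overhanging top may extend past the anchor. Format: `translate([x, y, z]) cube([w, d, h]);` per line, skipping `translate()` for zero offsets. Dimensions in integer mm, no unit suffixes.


translate([205, 289, 436]) cube([520, 385, 37]);
translate([205, 289, 0]) cube([43, 43, 436]);
translate([682, 289, 0]) cube([43, 43, 436]);
translate([205, 631, 0]) cube([43, 43, 436]);
translate([682, 631, 0]) cube([43, 43, 436]);
translate([205, 646, 473]) cube([520, 28, 356]);
translate([205, 289, 687]) cube([25, 357, 25]);
translate([700, 289, 687]) cube([25, 357, 25]);
translate([205, 289, 473]) cube([25, 25, 214]);
translate([700, 289, 473]) cube([25, 25, 214]);


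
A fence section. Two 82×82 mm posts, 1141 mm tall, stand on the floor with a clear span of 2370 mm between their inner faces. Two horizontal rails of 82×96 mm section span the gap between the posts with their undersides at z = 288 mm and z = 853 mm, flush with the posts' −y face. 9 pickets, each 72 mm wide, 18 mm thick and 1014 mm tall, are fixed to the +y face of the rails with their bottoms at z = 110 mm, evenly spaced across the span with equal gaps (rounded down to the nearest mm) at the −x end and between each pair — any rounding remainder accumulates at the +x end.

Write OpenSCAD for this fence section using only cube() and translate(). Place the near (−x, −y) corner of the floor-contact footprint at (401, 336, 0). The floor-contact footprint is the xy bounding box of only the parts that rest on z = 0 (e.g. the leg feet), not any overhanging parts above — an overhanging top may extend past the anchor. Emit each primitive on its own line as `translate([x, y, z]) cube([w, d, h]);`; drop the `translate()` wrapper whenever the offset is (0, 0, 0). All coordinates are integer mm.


translate([401, 336, 0]) cube([82, 82, 1141]);
translate([2853, 336, 0]) cube([82, 82, 1141]);
translate([483, 336, 288]) cube([2370, 82, 96]);
translate([483, 336, 853]) cube([2370, 82, 96]);
translate([655, 418, 110]) cube([72, 18, 1014]);
translate([899, 418, 110]) cube([72, 18, 1014]);
translate([1143, 418, 110]) cube([72, 18, 1014]);
translate([1387, 418, 110]) cube([72, 18, 1014]);
translate([1631, 418, 110]) cube([72, 18, 1014]);
translate([1875, 418, 110]) cube([72, 18, 1014]);
translate([2119, 418, 110]) cube([72, 18, 1014]);
translate([2363, 418, 110]) cube([72, 18, 1014]);
translate([2607, 418, 110]) cube([72, 18, 1014]);


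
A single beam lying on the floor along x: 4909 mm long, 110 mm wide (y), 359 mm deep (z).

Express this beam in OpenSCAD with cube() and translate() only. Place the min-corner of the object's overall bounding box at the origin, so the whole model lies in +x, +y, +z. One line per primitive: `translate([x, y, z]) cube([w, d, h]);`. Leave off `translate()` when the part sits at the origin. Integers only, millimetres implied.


cube([4909, 110, 359]);


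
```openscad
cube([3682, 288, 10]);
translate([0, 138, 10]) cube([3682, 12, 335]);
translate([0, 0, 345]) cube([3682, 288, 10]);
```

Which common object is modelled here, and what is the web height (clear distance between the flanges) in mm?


An I-beam. The web height is 335 mm.

Two wide flanges with a thin centred web — an I-beam. Overall 355 mm minus two 10 mm flanges gives a web of 355 − 2·10 = 335 mm.


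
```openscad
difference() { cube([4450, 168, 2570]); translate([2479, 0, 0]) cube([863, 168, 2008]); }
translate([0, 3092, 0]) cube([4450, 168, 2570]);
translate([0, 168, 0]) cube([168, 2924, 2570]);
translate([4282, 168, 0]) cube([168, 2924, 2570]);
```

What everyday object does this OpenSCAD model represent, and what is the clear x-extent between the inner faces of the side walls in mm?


A single room. The interior width is 4114 mm.

Four walls enclosing a rectangle with a door in the front wall — a room. Outside width 4450 minus two 168 mm walls gives 4114 mm.


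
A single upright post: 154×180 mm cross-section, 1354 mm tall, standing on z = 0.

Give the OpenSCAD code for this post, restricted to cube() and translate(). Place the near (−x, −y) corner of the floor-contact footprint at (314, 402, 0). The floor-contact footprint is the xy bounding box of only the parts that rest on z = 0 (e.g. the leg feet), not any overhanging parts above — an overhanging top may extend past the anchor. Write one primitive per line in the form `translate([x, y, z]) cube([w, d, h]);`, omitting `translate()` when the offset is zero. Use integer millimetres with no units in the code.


translate([314, 402, 0]) cube([154, 180, 1354]);


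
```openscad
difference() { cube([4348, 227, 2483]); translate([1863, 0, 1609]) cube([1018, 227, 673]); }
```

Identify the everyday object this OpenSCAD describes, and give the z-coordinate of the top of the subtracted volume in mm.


A wall with a window opening. The window head height is 2282 mm.

A wall with a rectangular opening subtracted — a window. Sill at z = 1609, opening 673 mm tall, so the head is at 1609 + 673 = 2282 mm.


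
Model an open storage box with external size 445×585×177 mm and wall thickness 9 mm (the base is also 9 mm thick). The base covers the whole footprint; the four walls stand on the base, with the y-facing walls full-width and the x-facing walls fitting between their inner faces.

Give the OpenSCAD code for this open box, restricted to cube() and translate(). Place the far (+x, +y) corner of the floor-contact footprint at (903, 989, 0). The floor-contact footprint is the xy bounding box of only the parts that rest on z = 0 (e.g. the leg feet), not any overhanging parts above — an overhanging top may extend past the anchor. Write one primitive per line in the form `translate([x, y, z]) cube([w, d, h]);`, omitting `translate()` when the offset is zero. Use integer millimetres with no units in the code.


translate([458, 404, 0]) cube([445, 585, 9]);
translate([458, 404, 9]) cube([445, 9, 168]);
translate([458, 980, 9]) cube([445, 9, 168]);
translate([458, 413, 9]) cube([9, 567, 168]);
translate([894, 413, 9]) cube([9, 567, 168]);


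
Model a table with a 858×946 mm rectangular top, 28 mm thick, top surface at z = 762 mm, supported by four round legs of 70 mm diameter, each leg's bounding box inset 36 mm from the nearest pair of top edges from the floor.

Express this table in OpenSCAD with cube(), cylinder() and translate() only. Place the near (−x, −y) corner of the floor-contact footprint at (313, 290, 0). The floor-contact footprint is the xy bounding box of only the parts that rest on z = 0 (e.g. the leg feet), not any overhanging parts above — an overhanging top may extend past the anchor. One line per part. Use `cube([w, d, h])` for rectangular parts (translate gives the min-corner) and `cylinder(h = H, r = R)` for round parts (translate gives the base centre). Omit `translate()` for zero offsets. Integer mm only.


translate([277, 254, 734]) cube([858, 946, 28]);
translate([348, 325, 0]) cylinder(h = 734, r = 35);
translate([1064, 325, 0]) cylinder(h = 734, r = 35);
translate([348, 1129, 0]) cylinder(h = 734, r = 35);
translate([1064, 1129, 0]) cylinder(h = 734, r = 35);


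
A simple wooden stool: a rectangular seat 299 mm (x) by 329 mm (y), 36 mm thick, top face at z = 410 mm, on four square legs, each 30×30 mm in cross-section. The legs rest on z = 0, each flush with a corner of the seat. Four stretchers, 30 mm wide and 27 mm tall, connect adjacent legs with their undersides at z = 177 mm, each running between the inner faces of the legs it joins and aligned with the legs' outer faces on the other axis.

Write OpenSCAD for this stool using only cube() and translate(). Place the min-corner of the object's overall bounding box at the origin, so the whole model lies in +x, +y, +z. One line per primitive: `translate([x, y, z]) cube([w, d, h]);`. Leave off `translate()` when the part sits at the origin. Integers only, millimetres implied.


translate([0, 0, 374]) cube([299, 329, 36]);
cube([30, 30, 374]);
translate([269, 0, 0]) cube([30, 30, 374]);
translate([0, 299, 0]) cube([30, 30, 374]);
translate([269, 299, 0]) cube([30, 30, 374]);
translate([30, 0, 177]) cube([239, 30, 27]);
translate([30, 299, 177]) cube([239, 30, 27]);
translate([0, 30, 177]) cube([30, 269, 27]);
translate([269, 30, 177]) cube([30, 269, 27]);


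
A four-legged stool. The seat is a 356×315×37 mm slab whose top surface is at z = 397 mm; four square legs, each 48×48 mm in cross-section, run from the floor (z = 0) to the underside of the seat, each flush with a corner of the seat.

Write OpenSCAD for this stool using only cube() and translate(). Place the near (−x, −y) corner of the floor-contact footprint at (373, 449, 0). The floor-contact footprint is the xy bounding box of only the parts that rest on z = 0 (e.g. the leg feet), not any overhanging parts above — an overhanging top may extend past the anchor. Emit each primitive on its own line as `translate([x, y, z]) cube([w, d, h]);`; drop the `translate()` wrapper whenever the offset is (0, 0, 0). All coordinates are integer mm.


translate([373, 449, 360]) cube([356, 315, 37]);
translate([373, 449, 0]) cube([48, 48, 360]);
translate([681, 449, 0]) cube([48, 48, 360]);
translate([373, 716, 0]) cube([48, 48, 360]);
translate([681, 716, 0]) cube([48, 48, 360]);


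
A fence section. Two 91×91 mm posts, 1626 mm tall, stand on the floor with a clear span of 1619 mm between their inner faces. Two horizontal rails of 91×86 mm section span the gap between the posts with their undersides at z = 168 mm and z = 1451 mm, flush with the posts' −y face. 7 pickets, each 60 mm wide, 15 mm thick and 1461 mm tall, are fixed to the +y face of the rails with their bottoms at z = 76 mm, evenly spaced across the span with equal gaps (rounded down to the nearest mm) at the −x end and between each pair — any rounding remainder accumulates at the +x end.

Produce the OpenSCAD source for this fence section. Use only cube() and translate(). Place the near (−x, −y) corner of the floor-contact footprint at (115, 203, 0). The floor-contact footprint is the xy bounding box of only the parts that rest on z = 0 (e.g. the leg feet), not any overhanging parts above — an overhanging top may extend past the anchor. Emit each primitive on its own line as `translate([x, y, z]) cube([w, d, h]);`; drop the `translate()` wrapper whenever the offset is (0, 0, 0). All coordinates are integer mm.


translate([115, 203, 0]) cube([91, 91, 1626]);
translate([1825, 203, 0]) cube([91, 91, 1626]);
translate([206, 203, 168]) cube([1619, 91, 86]);
translate([206, 203, 1451]) cube([1619, 91, 86]);
translate([355, 294, 76]) cube([60, 15, 1461]);
translate([564, 294, 76]) cube([60, 15, 1461]);
translate([773, 294, 76]) cube([60, 15, 1461]);
translate([982, 294, 76]) cube([60, 15, 1461]);
translate([1191, 294, 76]) cube([60, 15, 1461]);
translate([1400, 294, 76]) cube([60, 15, 1461]);
translate([1609, 294, 76]) cube([60, 15, 1461]);


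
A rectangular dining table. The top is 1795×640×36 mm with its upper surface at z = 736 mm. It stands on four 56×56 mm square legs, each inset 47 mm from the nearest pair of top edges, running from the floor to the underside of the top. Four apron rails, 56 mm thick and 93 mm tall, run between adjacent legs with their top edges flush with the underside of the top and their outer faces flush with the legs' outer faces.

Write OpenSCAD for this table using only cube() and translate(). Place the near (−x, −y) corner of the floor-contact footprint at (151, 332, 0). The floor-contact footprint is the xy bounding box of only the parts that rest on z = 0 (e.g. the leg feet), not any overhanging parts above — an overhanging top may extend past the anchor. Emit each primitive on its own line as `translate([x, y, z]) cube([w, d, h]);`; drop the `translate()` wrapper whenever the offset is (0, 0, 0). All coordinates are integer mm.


translate([104, 285, 700]) cube([1795, 640, 36]);
translate([151, 332, 0]) cube([56, 56, 700]);
translate([1796, 332, 0]) cube([56, 56, 700]);
translate([151, 822, 0]) cube([56, 56, 700]);
translate([1796, 822, 0]) cube([56, 56, 700]);
translate([207, 332, 607]) cube([1589, 56, 93]);
translate([207, 822, 607]) cube([1589, 56, 93]);
translate([151, 388, 607]) cube([56, 434, 93]);
translate([1796, 388, 607]) cube([56, 434, 93]);


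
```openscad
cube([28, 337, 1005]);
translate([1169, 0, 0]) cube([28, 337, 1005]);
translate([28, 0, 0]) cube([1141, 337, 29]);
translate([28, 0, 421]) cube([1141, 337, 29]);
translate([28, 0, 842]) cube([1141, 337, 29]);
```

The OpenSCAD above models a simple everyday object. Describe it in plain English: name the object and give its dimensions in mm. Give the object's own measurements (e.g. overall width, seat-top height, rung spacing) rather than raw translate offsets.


An open bookshelf. Two side panels, each 28 mm thick, 337 mm deep and 1005 mm tall, stand 1197 mm apart (outside-to-outside). Between them sit 3 shelves, each 29 mm thick and 337 mm deep, spanning the full gap between the sides. The bottom shelf rests on the floor (its underside at z = 0) and the clear gap between one shelf's top and the next shelf's underside is 392 mm.


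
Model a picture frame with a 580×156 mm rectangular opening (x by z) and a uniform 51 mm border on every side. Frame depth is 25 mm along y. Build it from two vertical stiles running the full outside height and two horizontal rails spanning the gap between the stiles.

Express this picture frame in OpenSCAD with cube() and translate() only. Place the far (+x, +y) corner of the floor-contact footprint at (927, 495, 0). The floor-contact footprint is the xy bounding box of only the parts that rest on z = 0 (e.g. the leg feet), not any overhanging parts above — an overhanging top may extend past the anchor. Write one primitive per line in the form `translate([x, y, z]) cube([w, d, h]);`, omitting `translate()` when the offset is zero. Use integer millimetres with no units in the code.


translate([245, 470, 0]) cube([51, 25, 258]);
translate([876, 470, 0]) cube([51, 25, 258]);
translate([296, 470, 0]) cube([580, 25, 51]);
translate([296, 470, 207]) cube([580, 25, 51]);


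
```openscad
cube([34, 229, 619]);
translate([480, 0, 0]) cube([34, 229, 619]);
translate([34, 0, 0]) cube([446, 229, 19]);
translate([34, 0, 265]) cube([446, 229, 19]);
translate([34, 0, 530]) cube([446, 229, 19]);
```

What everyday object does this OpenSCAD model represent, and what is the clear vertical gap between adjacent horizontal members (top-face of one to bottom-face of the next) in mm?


A bookshelf. The clear shelf gap is 246 mm.

Two tall side panels with 3 horizontal boards between them — a bookshelf. The first two shelf undersides are at z = 0 and z = 265; with shelf thickness 19, the clear gap is 265 − 0 − 19 = 246 mm.


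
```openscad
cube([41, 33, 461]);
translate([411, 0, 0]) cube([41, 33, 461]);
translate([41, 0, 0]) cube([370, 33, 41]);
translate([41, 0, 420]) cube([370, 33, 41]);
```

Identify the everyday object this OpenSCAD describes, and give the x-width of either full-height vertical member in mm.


A picture frame. The border width is 41 mm.

Four thin pieces enclosing a rectangular opening — a picture frame. The two full-height stiles are 461 mm tall; the top rail sits at z = 420 and is 41 mm tall, so the border above the opening is 461 − 420 = 41 mm, matching the stile x-width.


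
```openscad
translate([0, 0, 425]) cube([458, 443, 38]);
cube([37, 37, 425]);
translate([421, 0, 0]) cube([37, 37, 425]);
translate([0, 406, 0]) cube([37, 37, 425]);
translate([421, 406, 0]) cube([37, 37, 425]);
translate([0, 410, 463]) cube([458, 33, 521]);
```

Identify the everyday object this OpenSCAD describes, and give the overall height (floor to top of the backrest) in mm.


A chair. The overall height is 984 mm.

A slab on four corner posts with a tall panel at the back — a chair. The seat slab sits at z = 425 with thickness 38, and the 521 mm backrest starts at the seat top, so the overall height is 425 + 38 + 521 = 984 mm.


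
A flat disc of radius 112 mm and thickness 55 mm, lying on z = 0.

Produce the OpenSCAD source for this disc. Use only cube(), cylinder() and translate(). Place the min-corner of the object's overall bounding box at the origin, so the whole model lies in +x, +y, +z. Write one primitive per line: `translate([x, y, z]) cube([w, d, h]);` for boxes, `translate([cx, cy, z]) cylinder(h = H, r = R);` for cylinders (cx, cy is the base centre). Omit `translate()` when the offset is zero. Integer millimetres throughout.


translate([112, 112, 0]) cylinder(h = 55, r = 112);


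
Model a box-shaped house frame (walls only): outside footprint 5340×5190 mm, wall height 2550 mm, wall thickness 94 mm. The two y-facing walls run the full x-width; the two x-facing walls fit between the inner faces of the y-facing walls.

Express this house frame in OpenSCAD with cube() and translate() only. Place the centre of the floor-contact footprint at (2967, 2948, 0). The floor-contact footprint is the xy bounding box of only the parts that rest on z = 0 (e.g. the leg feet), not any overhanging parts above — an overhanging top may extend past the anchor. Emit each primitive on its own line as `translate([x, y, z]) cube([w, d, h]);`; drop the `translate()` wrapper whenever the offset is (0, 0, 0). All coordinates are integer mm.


translate([297, 353, 0]) cube([5340, 94, 2550]);
translate([297, 5449, 0]) cube([5340, 94, 2550]);
translate([297, 447, 0]) cube([94, 5002, 2550]);
translate([5543, 447, 0]) cube([94, 5002, 2550]);


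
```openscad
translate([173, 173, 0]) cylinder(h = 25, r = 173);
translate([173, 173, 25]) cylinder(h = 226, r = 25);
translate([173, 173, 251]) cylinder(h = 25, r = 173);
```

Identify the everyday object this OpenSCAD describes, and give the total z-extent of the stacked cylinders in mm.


A spool. The overall height is 276 mm.

Three coaxial cylinders, large–small–large — a spool. Two 25 mm flanges and a 226 mm core give 25 + 226 + 25 = 276 mm.


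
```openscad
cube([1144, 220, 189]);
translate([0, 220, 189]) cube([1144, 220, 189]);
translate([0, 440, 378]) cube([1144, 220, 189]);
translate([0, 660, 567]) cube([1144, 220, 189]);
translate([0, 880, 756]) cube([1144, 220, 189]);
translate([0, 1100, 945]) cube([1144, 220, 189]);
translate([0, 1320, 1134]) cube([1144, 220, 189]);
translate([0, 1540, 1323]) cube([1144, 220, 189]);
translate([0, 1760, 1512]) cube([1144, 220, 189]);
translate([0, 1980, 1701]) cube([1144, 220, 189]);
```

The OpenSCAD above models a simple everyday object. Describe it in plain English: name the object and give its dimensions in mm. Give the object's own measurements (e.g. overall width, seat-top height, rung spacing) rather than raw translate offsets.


A straight staircase of 10 solid steps. Each step is 1144 mm wide (x), 220 mm deep (y, the going) and 189 mm tall (the rise). The first step rests on the floor; each subsequent step sits one going further in +y and one rise higher in +z, directly behind and above the previous step with no overlap.


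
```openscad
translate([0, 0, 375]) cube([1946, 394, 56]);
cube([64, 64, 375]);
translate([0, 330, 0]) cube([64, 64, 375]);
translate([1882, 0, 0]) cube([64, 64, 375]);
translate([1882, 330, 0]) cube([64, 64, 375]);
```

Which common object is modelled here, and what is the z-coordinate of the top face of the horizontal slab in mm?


A bench. The seat-top height is 431 mm.

A long slab on four corner posts — a bench. The slab sits at z = 375 with thickness 56, so the top is 375 + 56 = 431 mm.


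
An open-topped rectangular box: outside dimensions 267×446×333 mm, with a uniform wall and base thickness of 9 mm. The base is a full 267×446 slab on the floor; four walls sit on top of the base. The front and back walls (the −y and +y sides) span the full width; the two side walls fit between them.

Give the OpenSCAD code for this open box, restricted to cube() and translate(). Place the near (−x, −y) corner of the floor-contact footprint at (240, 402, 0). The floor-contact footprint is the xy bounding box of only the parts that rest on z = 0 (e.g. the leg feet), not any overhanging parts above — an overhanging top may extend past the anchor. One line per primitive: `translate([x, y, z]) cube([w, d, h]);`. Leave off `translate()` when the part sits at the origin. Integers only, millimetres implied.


translate([240, 402, 0]) cube([267, 446, 9]);
translate([240, 402, 9]) cube([267, 9, 324]);
translate([240, 839, 9]) cube([267, 9, 324]);
translate([240, 411, 9]) cube([9, 428, 324]);
translate([498, 411, 9]) cube([9, 428, 324]);


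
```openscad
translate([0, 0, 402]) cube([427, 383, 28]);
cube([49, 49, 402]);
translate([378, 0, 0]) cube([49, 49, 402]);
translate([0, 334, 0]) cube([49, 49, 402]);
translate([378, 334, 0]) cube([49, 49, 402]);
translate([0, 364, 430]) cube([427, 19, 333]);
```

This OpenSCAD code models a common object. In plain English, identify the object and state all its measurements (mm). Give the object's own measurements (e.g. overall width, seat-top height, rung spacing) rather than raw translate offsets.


A chair. The seat is a 427×383×28 mm slab with its top at z = 430 mm, on four 49×49 mm corner legs (flush with the seat edges, standing on z = 0). A flat backrest 19 mm thick, 333 mm tall, spans the full seat width and rises from the seat top along its +y edge, rear face flush with the rear of the seat.


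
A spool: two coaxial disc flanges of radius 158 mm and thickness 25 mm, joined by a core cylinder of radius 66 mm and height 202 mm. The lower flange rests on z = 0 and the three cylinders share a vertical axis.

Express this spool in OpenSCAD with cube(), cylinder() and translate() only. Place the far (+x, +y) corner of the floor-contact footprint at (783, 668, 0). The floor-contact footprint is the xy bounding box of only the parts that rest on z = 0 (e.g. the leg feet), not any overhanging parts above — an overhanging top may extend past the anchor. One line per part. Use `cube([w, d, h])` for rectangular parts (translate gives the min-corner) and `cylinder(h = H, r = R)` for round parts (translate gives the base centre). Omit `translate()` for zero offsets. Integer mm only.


translate([625, 510, 0]) cylinder(h = 25, r = 158);
translate([625, 510, 25]) cylinder(h = 202, r = 66);
translate([625, 510, 227]) cylinder(h = 25, r = 158);


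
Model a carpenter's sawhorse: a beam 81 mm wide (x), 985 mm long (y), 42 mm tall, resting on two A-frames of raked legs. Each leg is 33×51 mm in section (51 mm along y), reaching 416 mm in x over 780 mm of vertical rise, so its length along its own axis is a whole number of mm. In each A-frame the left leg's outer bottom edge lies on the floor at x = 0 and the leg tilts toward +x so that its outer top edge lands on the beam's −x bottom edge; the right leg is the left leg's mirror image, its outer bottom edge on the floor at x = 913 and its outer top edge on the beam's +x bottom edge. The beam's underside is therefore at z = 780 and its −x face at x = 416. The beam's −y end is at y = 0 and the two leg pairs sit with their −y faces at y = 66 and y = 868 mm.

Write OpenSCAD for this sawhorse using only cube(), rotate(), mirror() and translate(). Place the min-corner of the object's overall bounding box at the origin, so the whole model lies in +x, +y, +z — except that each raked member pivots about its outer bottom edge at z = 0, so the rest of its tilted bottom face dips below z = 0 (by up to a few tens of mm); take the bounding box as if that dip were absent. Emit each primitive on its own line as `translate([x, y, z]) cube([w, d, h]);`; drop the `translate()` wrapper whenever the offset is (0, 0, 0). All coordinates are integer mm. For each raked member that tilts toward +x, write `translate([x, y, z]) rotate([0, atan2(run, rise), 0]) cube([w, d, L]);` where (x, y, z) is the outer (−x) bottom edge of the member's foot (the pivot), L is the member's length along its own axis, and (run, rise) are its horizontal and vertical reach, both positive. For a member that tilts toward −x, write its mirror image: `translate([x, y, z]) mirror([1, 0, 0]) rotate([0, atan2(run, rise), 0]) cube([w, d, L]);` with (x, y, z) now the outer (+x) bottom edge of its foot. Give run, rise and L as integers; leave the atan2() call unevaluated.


translate([416, 0, 780]) cube([81, 985, 42]);
translate([0, 66, 0]) rotate([0, atan2(416, 780), 0]) cube([33, 51, 884]);
translate([913, 66, 0]) mirror([1, 0, 0]) rotate([0, atan2(416, 780), 0]) cube([33, 51, 884]);
translate([0, 868, 0]) rotate([0, atan2(416, 780), 0]) cube([33, 51, 884]);
translate([913, 868, 0]) mirror([1, 0, 0]) rotate([0, atan2(416, 780), 0]) cube([33, 51, 884]);


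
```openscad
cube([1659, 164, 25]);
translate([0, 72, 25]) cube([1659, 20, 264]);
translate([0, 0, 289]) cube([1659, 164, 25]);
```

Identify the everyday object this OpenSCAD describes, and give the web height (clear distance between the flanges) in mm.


An I-beam. The web height is 264 mm.

Two wide flanges with a thin centred web — an I-beam. Overall 314 mm minus two 25 mm flanges gives a web of 314 − 2·25 = 264 mm.


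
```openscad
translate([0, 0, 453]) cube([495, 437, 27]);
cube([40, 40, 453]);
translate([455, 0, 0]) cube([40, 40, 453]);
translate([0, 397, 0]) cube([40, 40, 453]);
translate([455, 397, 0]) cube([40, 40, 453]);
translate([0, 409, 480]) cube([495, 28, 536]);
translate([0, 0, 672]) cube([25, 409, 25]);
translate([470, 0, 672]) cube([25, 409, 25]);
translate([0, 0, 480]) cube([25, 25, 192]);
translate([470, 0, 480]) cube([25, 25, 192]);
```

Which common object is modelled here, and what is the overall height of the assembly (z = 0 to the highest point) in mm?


A chair. The overall height is 1016 mm.

A slab on four corner posts with a tall panel at the back — a chair. The seat slab sits at z = 453 with thickness 27, and the 536 mm backrest starts at the seat top, so the overall height is 453 + 27 + 536 = 1016 mm.


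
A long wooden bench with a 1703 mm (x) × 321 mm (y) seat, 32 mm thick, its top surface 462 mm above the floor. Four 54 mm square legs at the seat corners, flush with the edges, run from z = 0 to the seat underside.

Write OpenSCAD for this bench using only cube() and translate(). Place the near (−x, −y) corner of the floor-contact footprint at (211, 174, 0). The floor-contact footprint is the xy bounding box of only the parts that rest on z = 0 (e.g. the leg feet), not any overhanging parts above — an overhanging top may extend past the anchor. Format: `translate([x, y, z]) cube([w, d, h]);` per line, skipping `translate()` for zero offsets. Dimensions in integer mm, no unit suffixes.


translate([211, 174, 430]) cube([1703, 321, 32]);
translate([211, 174, 0]) cube([54, 54, 430]);
translate([211, 441, 0]) cube([54, 54, 430]);
translate([1860, 174, 0]) cube([54, 54, 430]);
translate([1860, 441, 0]) cube([54, 54, 430]);


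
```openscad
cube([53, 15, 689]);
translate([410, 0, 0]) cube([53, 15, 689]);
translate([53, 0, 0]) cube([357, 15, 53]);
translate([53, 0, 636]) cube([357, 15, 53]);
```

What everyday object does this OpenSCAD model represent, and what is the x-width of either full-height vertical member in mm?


A picture frame. The border width is 53 mm.

Four thin pieces enclosing a rectangular opening — a picture frame. The two full-height stiles are 689 mm tall; the top rail sits at z = 636 and is 53 mm tall, so the border above the opening is 689 − 636 = 53 mm, matching the stile x-width.


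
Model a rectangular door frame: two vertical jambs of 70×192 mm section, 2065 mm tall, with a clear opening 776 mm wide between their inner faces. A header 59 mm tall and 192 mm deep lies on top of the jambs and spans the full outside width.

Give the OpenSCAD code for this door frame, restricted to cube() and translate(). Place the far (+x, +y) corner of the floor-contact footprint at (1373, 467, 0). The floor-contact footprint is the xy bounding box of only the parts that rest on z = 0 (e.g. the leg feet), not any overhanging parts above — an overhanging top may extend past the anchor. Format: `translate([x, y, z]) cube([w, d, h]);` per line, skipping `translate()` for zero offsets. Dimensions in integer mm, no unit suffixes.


translate([457, 275, 0]) cube([70, 192, 2065]);
translate([1303, 275, 0]) cube([70, 192, 2065]);
translate([457, 275, 2065]) cube([916, 192, 59]);


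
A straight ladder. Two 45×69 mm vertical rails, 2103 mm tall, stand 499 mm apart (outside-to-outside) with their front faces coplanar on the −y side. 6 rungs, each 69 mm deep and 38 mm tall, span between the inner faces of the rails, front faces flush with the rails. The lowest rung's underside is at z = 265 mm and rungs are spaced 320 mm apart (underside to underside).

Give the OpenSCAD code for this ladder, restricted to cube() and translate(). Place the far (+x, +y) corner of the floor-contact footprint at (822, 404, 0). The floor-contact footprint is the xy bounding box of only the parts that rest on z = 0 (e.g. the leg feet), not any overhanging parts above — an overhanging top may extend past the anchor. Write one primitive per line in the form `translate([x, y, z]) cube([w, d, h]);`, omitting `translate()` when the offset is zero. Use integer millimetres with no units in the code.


translate([323, 335, 0]) cube([45, 69, 2103]);
translate([777, 335, 0]) cube([45, 69, 2103]);
translate([368, 335, 265]) cube([409, 69, 38]);
translate([368, 335, 585]) cube([409, 69, 38]);
translate([368, 335, 905]) cube([409, 69, 38]);
translate([368, 335, 1225]) cube([409, 69, 38]);
translate([368, 335, 1545]) cube([409, 69, 38]);
translate([368, 335, 1865]) cube([409, 69, 38]);


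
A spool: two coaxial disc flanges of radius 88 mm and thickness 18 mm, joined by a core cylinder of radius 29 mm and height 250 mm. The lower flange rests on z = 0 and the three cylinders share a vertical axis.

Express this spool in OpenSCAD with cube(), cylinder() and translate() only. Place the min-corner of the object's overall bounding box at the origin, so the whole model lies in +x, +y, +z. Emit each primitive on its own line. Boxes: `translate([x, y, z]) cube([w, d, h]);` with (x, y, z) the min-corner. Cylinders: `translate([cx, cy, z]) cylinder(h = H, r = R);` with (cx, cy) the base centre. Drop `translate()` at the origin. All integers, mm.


translate([88, 88, 0]) cylinder(h = 18, r = 88);
translate([88, 88, 18]) cylinder(h = 250, r = 29);
translate([88, 88, 268]) cylinder(h = 18, r = 88);


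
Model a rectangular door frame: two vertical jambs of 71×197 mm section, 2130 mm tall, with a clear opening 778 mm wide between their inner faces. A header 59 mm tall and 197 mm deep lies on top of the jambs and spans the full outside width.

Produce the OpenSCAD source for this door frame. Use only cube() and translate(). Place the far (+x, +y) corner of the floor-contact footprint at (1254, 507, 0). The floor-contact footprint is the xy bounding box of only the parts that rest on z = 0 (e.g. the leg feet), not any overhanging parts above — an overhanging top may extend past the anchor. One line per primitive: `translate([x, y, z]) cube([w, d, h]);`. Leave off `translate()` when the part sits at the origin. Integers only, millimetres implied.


translate([334, 310, 0]) cube([71, 197, 2130]);
translate([1183, 310, 0]) cube([71, 197, 2130]);
translate([334, 310, 2130]) cube([920, 197, 59]);


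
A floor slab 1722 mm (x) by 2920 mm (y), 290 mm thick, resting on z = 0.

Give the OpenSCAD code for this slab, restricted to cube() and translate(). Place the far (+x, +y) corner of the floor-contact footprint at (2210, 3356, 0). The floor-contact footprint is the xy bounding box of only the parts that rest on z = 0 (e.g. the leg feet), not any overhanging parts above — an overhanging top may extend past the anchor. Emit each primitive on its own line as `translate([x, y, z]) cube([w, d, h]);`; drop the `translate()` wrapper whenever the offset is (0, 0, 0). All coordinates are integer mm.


translate([488, 436, 0]) cube([1722, 2920, 290]);


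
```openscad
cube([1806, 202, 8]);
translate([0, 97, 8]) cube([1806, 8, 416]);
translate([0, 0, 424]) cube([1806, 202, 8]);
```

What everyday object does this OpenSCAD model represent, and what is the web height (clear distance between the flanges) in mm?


An I-beam. The web height is 416 mm.

Two wide flanges with a thin centred web — an I-beam. Overall 432 mm minus two 8 mm flanges gives a web of 432 − 2·8 = 416 mm.


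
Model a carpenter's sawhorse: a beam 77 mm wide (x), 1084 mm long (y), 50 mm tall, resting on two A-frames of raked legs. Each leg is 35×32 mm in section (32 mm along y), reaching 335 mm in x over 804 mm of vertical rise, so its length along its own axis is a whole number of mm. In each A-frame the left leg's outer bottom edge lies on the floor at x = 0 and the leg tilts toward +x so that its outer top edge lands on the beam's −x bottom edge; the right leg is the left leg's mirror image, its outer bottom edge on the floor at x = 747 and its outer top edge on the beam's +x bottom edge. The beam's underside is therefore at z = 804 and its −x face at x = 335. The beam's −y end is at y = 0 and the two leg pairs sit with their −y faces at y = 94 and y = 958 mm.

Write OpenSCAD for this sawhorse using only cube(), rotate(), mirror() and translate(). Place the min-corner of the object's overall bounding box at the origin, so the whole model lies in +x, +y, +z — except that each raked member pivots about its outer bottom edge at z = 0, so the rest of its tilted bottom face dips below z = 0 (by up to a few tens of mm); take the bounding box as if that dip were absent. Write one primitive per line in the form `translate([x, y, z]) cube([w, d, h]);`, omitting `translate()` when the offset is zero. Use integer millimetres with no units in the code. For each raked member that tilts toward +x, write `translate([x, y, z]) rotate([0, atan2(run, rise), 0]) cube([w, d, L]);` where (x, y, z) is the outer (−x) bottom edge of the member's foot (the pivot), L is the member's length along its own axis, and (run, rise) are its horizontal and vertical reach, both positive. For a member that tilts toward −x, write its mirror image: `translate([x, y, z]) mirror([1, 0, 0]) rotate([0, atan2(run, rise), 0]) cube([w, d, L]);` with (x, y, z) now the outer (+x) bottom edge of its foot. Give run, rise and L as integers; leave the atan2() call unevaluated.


translate([335, 0, 804]) cube([77, 1084, 50]);
translate([0, 94, 0]) rotate([0, atan2(335, 804), 0]) cube([35, 32, 871]);
translate([747, 94, 0]) mirror([1, 0, 0]) rotate([0, atan2(335, 804), 0]) cube([35, 32, 871]);
translate([0, 958, 0]) rotate([0, atan2(335, 804), 0]) cube([35, 32, 871]);
translate([747, 958, 0]) mirror([1, 0, 0]) rotate([0, atan2(335, 804), 0]) cube([35, 32, 871]);


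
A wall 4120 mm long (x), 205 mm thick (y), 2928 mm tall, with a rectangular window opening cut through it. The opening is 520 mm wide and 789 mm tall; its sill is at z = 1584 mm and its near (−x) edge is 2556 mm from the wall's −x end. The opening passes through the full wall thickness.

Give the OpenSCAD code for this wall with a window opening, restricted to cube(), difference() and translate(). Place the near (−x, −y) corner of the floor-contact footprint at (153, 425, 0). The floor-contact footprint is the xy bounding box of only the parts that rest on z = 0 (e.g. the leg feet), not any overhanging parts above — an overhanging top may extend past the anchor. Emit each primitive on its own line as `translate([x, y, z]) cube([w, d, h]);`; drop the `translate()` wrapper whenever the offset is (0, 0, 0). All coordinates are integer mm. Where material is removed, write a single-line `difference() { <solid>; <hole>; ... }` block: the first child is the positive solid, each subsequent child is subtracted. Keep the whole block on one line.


difference() { translate([153, 425, 0]) cube([4120, 205, 2928]); translate([2709, 425, 1584]) cube([520, 205, 789]); }


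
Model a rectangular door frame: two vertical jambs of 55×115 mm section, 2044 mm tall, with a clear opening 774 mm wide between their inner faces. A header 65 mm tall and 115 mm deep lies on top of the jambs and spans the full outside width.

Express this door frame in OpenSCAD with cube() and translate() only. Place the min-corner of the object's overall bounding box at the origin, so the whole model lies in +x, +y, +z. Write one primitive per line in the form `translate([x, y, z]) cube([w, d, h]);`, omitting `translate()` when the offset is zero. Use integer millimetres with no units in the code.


cube([55, 115, 2044]);
translate([829, 0, 0]) cube([55, 115, 2044]);
translate([0, 0, 2044]) cube([884, 115, 65]);
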